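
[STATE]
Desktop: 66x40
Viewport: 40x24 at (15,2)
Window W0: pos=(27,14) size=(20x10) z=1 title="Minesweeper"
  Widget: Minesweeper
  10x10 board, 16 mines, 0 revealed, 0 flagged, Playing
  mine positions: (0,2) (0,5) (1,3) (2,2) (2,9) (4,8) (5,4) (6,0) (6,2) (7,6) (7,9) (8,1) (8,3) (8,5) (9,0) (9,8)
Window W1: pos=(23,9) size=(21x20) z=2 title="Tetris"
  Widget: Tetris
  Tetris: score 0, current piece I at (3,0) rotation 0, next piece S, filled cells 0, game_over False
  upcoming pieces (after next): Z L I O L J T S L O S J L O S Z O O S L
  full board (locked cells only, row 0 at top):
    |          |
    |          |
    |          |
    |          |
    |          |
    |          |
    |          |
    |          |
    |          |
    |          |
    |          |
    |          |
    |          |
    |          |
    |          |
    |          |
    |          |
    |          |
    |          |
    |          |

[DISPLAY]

                                        
                                        
                                        
                                        
                                        
                                        
                                        
        ┏━━━━━━━━━━━━━━━━━━━┓           
        ┃ Tetris            ┃           
        ┠───────────────────┨           
        ┃          │Next:   ┃           
        ┃          │ ░░     ┃           
        ┃          │░░      ┃━━┓        
        ┃          │        ┃  ┃        
        ┃          │        ┃──┨        
        ┃          │        ┃  ┃        
        ┃          │Score:  ┃  ┃        
        ┃          │0       ┃  ┃        
        ┃          │        ┃  ┃        
        ┃          │        ┃  ┃        
        ┃          │        ┃  ┃        
        ┃          │        ┃━━┛        
        ┃          │        ┃           
        ┃          │        ┃           


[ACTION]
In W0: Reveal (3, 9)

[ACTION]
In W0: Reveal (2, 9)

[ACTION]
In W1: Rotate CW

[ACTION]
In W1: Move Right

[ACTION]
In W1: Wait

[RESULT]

                                        
                                        
                                        
                                        
                                        
                                        
                                        
        ┏━━━━━━━━━━━━━━━━━━━┓           
        ┃ Tetris            ┃           
        ┠───────────────────┨           
        ┃    █     │Next:   ┃           
        ┃          │ ░░     ┃           
        ┃          │░░      ┃━━┓        
        ┃          │        ┃  ┃        
        ┃          │        ┃──┨        
        ┃          │        ┃  ┃        
        ┃          │Score:  ┃  ┃        
        ┃          │0       ┃  ┃        
        ┃          │        ┃  ┃        
        ┃          │        ┃  ┃        
        ┃          │        ┃  ┃        
        ┃          │        ┃━━┛        
        ┃          │        ┃           
        ┃          │        ┃           


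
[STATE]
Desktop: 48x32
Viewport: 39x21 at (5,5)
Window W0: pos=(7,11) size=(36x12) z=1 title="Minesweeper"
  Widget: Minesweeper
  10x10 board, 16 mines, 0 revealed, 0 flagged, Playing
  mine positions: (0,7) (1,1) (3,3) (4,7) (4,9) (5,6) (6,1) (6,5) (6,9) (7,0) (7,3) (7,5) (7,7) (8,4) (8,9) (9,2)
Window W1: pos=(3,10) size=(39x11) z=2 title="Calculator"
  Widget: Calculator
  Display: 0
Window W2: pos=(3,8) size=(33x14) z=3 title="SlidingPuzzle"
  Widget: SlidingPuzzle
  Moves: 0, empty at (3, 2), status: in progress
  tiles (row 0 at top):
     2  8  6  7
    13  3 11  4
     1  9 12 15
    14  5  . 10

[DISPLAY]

                                       
                                       
                                       
━━━━━━━━━━━━━━━━━━━━━━━━━━━━━━┓        
SlidingPuzzle                 ┃        
──────────────────────────────┨━━━━━┓  
────┬────┬────┬────┐          ┃     ┃┓ 
  2 │  8 │  6 │  7 │          ┃─────┨┃ 
────┼────┼────┼────┤          ┃    0┃┨ 
 13 │  3 │ 11 │  4 │          ┃     ┃┃ 
────┼────┼────┼────┤          ┃     ┃┃ 
  1 │  9 │ 12 │ 15 │          ┃     ┃┃ 
────┼────┼────┼────┤          ┃     ┃┃ 
 14 │  5 │    │ 10 │          ┃     ┃┃ 
────┴────┴────┴────┘          ┃     ┃┃ 
oves: 0                       ┃━━━━━┛┃ 
━━━━━━━━━━━━━━━━━━━━━━━━━━━━━━┛      ┃ 
  ┗━━━━━━━━━━━━━━━━━━━━━━━━━━━━━━━━━━┛ 
                                       
                                       
                                       


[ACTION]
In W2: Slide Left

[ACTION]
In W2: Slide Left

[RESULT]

                                       
                                       
                                       
━━━━━━━━━━━━━━━━━━━━━━━━━━━━━━┓        
SlidingPuzzle                 ┃        
──────────────────────────────┨━━━━━┓  
────┬────┬────┬────┐          ┃     ┃┓ 
  2 │  8 │  6 │  7 │          ┃─────┨┃ 
────┼────┼────┼────┤          ┃    0┃┨ 
 13 │  3 │ 11 │  4 │          ┃     ┃┃ 
────┼────┼────┼────┤          ┃     ┃┃ 
  1 │  9 │ 12 │ 15 │          ┃     ┃┃ 
────┼────┼────┼────┤          ┃     ┃┃ 
 14 │  5 │ 10 │    │          ┃     ┃┃ 
────┴────┴────┴────┘          ┃     ┃┃ 
oves: 1                       ┃━━━━━┛┃ 
━━━━━━━━━━━━━━━━━━━━━━━━━━━━━━┛      ┃ 
  ┗━━━━━━━━━━━━━━━━━━━━━━━━━━━━━━━━━━┛ 
                                       
                                       
                                       


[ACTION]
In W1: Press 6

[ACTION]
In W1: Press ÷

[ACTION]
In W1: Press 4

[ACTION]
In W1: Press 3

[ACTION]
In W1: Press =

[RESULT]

                                       
                                       
                                       
━━━━━━━━━━━━━━━━━━━━━━━━━━━━━━┓        
SlidingPuzzle                 ┃        
──────────────────────────────┨━━━━━┓  
────┬────┬────┬────┐          ┃     ┃┓ 
  2 │  8 │  6 │  7 │          ┃─────┨┃ 
────┼────┼────┼────┤          ┃48837┃┨ 
 13 │  3 │ 11 │  4 │          ┃     ┃┃ 
────┼────┼────┼────┤          ┃     ┃┃ 
  1 │  9 │ 12 │ 15 │          ┃     ┃┃ 
────┼────┼────┼────┤          ┃     ┃┃ 
 14 │  5 │ 10 │    │          ┃     ┃┃ 
────┴────┴────┴────┘          ┃     ┃┃ 
oves: 1                       ┃━━━━━┛┃ 
━━━━━━━━━━━━━━━━━━━━━━━━━━━━━━┛      ┃ 
  ┗━━━━━━━━━━━━━━━━━━━━━━━━━━━━━━━━━━┛ 
                                       
                                       
                                       


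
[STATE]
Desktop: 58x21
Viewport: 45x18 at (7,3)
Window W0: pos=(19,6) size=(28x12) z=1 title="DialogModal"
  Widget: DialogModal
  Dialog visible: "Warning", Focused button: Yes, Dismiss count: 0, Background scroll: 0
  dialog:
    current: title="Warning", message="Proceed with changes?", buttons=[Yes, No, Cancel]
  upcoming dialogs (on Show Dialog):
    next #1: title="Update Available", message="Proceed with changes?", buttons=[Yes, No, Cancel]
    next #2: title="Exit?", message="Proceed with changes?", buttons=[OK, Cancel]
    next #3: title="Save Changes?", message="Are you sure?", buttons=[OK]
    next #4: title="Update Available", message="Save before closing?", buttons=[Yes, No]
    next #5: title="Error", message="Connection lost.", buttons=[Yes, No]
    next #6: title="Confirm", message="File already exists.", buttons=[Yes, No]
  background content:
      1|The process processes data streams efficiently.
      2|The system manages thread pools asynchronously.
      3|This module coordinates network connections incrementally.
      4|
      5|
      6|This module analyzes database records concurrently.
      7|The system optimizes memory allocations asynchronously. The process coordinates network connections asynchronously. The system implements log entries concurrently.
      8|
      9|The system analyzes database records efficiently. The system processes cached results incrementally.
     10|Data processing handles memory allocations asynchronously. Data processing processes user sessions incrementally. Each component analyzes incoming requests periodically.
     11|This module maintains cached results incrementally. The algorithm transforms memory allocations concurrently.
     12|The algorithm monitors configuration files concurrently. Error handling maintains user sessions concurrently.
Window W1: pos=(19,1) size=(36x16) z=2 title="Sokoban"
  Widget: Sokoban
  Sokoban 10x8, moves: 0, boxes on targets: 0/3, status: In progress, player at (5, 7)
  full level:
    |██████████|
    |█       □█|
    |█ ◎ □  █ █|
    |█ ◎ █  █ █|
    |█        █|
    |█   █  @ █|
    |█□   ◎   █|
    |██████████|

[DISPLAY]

            ┠────────────────────────────────
            ┃██████████                      
            ┃█       □█                      
            ┃█ ◎ □  █ █                      
            ┃█ ◎ █  █ █                      
            ┃█        █                      
            ┃█   █  @ █                      
            ┃█□   ◎   █                      
            ┃██████████                      
            ┃Moves: 0  0/3                   
            ┃                                
            ┃                                
            ┃                                
            ┗━━━━━━━━━━━━━━━━━━━━━━━━━━━━━━━━
            ┗━━━━━━━━━━━━━━━━━━━━━━━━━━┛     
                                             
                                             
                                             


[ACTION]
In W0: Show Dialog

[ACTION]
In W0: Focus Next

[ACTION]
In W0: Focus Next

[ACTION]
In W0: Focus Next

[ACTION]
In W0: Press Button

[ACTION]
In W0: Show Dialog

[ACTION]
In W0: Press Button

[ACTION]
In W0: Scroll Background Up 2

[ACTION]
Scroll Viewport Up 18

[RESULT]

                                             
            ┏━━━━━━━━━━━━━━━━━━━━━━━━━━━━━━━━
            ┃ Sokoban                        
            ┠────────────────────────────────
            ┃██████████                      
            ┃█       □█                      
            ┃█ ◎ □  █ █                      
            ┃█ ◎ █  █ █                      
            ┃█        █                      
            ┃█   █  @ █                      
            ┃█□   ◎   █                      
            ┃██████████                      
            ┃Moves: 0  0/3                   
            ┃                                
            ┃                                
            ┃                                
            ┗━━━━━━━━━━━━━━━━━━━━━━━━━━━━━━━━
            ┗━━━━━━━━━━━━━━━━━━━━━━━━━━┛     


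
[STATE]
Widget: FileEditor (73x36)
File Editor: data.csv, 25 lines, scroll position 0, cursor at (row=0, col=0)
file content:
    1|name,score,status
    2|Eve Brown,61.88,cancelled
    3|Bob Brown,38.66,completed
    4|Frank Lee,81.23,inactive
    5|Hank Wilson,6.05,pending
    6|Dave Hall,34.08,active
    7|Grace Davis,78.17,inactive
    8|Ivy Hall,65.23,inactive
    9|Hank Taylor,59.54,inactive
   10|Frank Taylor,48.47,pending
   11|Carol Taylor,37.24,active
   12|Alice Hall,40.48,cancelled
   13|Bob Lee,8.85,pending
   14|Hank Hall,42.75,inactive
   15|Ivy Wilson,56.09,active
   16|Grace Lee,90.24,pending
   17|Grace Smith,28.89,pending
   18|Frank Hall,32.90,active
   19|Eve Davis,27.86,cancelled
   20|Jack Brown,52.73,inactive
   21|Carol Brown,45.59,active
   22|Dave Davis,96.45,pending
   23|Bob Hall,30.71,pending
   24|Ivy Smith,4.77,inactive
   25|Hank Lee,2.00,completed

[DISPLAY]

█ame,score,status                                                       ▲
Eve Brown,61.88,cancelled                                               █
Bob Brown,38.66,completed                                               ░
Frank Lee,81.23,inactive                                                ░
Hank Wilson,6.05,pending                                                ░
Dave Hall,34.08,active                                                  ░
Grace Davis,78.17,inactive                                              ░
Ivy Hall,65.23,inactive                                                 ░
Hank Taylor,59.54,inactive                                              ░
Frank Taylor,48.47,pending                                              ░
Carol Taylor,37.24,active                                               ░
Alice Hall,40.48,cancelled                                              ░
Bob Lee,8.85,pending                                                    ░
Hank Hall,42.75,inactive                                                ░
Ivy Wilson,56.09,active                                                 ░
Grace Lee,90.24,pending                                                 ░
Grace Smith,28.89,pending                                               ░
Frank Hall,32.90,active                                                 ░
Eve Davis,27.86,cancelled                                               ░
Jack Brown,52.73,inactive                                               ░
Carol Brown,45.59,active                                                ░
Dave Davis,96.45,pending                                                ░
Bob Hall,30.71,pending                                                  ░
Ivy Smith,4.77,inactive                                                 ░
Hank Lee,2.00,completed                                                 ░
                                                                        ░
                                                                        ░
                                                                        ░
                                                                        ░
                                                                        ░
                                                                        ░
                                                                        ░
                                                                        ░
                                                                        ░
                                                                        ░
                                                                        ▼


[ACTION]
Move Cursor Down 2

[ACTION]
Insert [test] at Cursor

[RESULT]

name,score,status                                                       ▲
Eve Brown,61.88,cancelled                                               █
test█ob Brown,38.66,completed                                           ░
Frank Lee,81.23,inactive                                                ░
Hank Wilson,6.05,pending                                                ░
Dave Hall,34.08,active                                                  ░
Grace Davis,78.17,inactive                                              ░
Ivy Hall,65.23,inactive                                                 ░
Hank Taylor,59.54,inactive                                              ░
Frank Taylor,48.47,pending                                              ░
Carol Taylor,37.24,active                                               ░
Alice Hall,40.48,cancelled                                              ░
Bob Lee,8.85,pending                                                    ░
Hank Hall,42.75,inactive                                                ░
Ivy Wilson,56.09,active                                                 ░
Grace Lee,90.24,pending                                                 ░
Grace Smith,28.89,pending                                               ░
Frank Hall,32.90,active                                                 ░
Eve Davis,27.86,cancelled                                               ░
Jack Brown,52.73,inactive                                               ░
Carol Brown,45.59,active                                                ░
Dave Davis,96.45,pending                                                ░
Bob Hall,30.71,pending                                                  ░
Ivy Smith,4.77,inactive                                                 ░
Hank Lee,2.00,completed                                                 ░
                                                                        ░
                                                                        ░
                                                                        ░
                                                                        ░
                                                                        ░
                                                                        ░
                                                                        ░
                                                                        ░
                                                                        ░
                                                                        ░
                                                                        ▼


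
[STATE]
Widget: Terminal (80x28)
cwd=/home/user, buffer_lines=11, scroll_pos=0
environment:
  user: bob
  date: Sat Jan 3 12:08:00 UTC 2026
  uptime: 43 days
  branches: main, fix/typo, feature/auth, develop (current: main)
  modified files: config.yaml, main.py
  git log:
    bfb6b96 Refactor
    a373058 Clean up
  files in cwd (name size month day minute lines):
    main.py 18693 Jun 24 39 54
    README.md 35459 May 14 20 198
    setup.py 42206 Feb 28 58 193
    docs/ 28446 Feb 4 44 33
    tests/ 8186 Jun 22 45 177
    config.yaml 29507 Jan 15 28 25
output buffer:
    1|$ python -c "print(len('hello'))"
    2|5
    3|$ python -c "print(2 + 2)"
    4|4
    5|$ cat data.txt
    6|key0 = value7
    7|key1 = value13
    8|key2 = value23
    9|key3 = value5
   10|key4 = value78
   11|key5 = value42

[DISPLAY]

$ python -c "print(len('hello'))"                                               
5                                                                               
$ python -c "print(2 + 2)"                                                      
4                                                                               
$ cat data.txt                                                                  
key0 = value7                                                                   
key1 = value13                                                                  
key2 = value23                                                                  
key3 = value5                                                                   
key4 = value78                                                                  
key5 = value42                                                                  
$ █                                                                             
                                                                                
                                                                                
                                                                                
                                                                                
                                                                                
                                                                                
                                                                                
                                                                                
                                                                                
                                                                                
                                                                                
                                                                                
                                                                                
                                                                                
                                                                                
                                                                                


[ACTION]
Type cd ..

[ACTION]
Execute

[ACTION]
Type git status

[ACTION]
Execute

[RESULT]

$ python -c "print(len('hello'))"                                               
5                                                                               
$ python -c "print(2 + 2)"                                                      
4                                                                               
$ cat data.txt                                                                  
key0 = value7                                                                   
key1 = value13                                                                  
key2 = value23                                                                  
key3 = value5                                                                   
key4 = value78                                                                  
key5 = value42                                                                  
$ cd ..                                                                         
                                                                                
$ git status                                                                    
On branch main                                                                  
Changes not staged for commit:                                                  
                                                                                
        modified:   config.yaml                                                 
        modified:   main.py                                                     
$ █                                                                             
                                                                                
                                                                                
                                                                                
                                                                                
                                                                                
                                                                                
                                                                                
                                                                                


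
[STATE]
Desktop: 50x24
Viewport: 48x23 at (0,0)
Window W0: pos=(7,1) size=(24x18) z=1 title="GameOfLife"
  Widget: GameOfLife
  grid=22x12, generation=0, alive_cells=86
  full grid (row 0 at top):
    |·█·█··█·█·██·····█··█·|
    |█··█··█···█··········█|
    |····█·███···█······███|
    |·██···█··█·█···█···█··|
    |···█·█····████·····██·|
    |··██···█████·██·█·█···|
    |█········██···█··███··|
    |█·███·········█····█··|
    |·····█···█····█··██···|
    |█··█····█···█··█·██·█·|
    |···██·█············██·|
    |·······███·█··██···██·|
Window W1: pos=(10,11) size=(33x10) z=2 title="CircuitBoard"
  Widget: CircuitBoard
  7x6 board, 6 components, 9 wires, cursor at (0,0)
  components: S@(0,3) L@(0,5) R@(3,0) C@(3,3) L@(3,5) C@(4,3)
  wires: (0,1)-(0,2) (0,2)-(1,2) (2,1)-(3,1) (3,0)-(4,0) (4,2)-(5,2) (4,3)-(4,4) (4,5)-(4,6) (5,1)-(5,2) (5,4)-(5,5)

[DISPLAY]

                                                
       ┏━━━━━━━━━━━━━━━━━━━━━━┓                 
       ┃ GameOfLife           ┃                 
       ┠──────────────────────┨                 
       ┃Gen: 0                ┃                 
       ┃·█·█··█·█·██·····█··█·┃                 
       ┃█··█··█···█··········█┃                 
       ┃····█·███···█······███┃                 
       ┃·██···█··█·█···█···█··┃                 
       ┃···█·█····████·····██·┃                 
       ┃··██···█████·██·█·█···┃                 
       ┃█·┏━━━━━━━━━━━━━━━━━━━━━━━━━━━━━━━┓     
       ┃█·┃ CircuitBoard                  ┃     
       ┃··┠───────────────────────────────┨     
       ┃█·┃   0 1 2 3 4 5 6               ┃     
       ┃··┃0  [.]  · ─ ·   S       L      ┃     
       ┃··┃            │                  ┃     
       ┃  ┃1           ·                  ┃     
       ┗━━┃                               ┃     
          ┃2       ·                      ┃     
          ┗━━━━━━━━━━━━━━━━━━━━━━━━━━━━━━━┛     
                                                
                                                


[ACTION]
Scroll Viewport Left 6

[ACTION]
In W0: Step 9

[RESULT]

                                                
       ┏━━━━━━━━━━━━━━━━━━━━━━┓                 
       ┃ GameOfLife           ┃                 
       ┠──────────────────────┨                 
       ┃Gen: 9                ┃                 
       ┃···················█··┃                 
       ┃······█████·██····███·┃                 
       ┃·····███····█·██··█··█┃                 
       ┃·····██·······██···███┃                 
       ┃··········█·███·····█·┃                 
       ┃·············█··██····┃                 
       ┃·█┏━━━━━━━━━━━━━━━━━━━━━━━━━━━━━━━┓     
       ┃··┃ CircuitBoard                  ┃     
       ┃··┠───────────────────────────────┨     
       ┃··┃   0 1 2 3 4 5 6               ┃     
       ┃··┃0  [.]  · ─ ·   S       L      ┃     
       ┃··┃            │                  ┃     
       ┃  ┃1           ·                  ┃     
       ┗━━┃                               ┃     
          ┃2       ·                      ┃     
          ┗━━━━━━━━━━━━━━━━━━━━━━━━━━━━━━━┛     
                                                
                                                


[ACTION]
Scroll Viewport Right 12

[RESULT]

                                                
     ┏━━━━━━━━━━━━━━━━━━━━━━┓                   
     ┃ GameOfLife           ┃                   
     ┠──────────────────────┨                   
     ┃Gen: 9                ┃                   
     ┃···················█··┃                   
     ┃······█████·██····███·┃                   
     ┃·····███····█·██··█··█┃                   
     ┃·····██·······██···███┃                   
     ┃··········█·███·····█·┃                   
     ┃·············█··██····┃                   
     ┃·█┏━━━━━━━━━━━━━━━━━━━━━━━━━━━━━━━┓       
     ┃··┃ CircuitBoard                  ┃       
     ┃··┠───────────────────────────────┨       
     ┃··┃   0 1 2 3 4 5 6               ┃       
     ┃··┃0  [.]  · ─ ·   S       L      ┃       
     ┃··┃            │                  ┃       
     ┃  ┃1           ·                  ┃       
     ┗━━┃                               ┃       
        ┃2       ·                      ┃       
        ┗━━━━━━━━━━━━━━━━━━━━━━━━━━━━━━━┛       
                                                
                                                


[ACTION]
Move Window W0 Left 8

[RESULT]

                                                
━━━━━━━━━━━━━━━━━━━━━┓                          
GameOfLife           ┃                          
─────────────────────┨                          
en: 9                ┃                          
··················█··┃                          
·····█████·██····███·┃                          
····███····█·██··█··█┃                          
····██·······██···███┃                          
·········█·███·····█·┃                          
············█··██····┃                          
███·····┏━━━━━━━━━━━━━━━━━━━━━━━━━━━━━━━┓       
········┃ CircuitBoard                  ┃       
········┠───────────────────────────────┨       
········┃   0 1 2 3 4 5 6               ┃       
········┃0  [.]  · ─ ·   S       L      ┃       
········┃            │                  ┃       
        ┃1           ·                  ┃       
━━━━━━━━┃                               ┃       
        ┃2       ·                      ┃       
        ┗━━━━━━━━━━━━━━━━━━━━━━━━━━━━━━━┛       
                                                
                                                


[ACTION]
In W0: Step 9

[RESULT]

                                                
━━━━━━━━━━━━━━━━━━━━━┓                          
GameOfLife           ┃                          
─────────────────────┨                          
en: 18               ┃                          
········█············┃                          
·······██······██····┃                          
······█··█····█··█···┃                          
·······█·······██····┃                          
·····················┃                          
·█···················┃                          
·█······┏━━━━━━━━━━━━━━━━━━━━━━━━━━━━━━━┓       
·█······┃ CircuitBoard                  ┃       
········┠───────────────────────────────┨       
········┃   0 1 2 3 4 5 6               ┃       
········┃0  [.]  · ─ ·   S       L      ┃       
········┃            │                  ┃       
        ┃1           ·                  ┃       
━━━━━━━━┃                               ┃       
        ┃2       ·                      ┃       
        ┗━━━━━━━━━━━━━━━━━━━━━━━━━━━━━━━┛       
                                                
                                                


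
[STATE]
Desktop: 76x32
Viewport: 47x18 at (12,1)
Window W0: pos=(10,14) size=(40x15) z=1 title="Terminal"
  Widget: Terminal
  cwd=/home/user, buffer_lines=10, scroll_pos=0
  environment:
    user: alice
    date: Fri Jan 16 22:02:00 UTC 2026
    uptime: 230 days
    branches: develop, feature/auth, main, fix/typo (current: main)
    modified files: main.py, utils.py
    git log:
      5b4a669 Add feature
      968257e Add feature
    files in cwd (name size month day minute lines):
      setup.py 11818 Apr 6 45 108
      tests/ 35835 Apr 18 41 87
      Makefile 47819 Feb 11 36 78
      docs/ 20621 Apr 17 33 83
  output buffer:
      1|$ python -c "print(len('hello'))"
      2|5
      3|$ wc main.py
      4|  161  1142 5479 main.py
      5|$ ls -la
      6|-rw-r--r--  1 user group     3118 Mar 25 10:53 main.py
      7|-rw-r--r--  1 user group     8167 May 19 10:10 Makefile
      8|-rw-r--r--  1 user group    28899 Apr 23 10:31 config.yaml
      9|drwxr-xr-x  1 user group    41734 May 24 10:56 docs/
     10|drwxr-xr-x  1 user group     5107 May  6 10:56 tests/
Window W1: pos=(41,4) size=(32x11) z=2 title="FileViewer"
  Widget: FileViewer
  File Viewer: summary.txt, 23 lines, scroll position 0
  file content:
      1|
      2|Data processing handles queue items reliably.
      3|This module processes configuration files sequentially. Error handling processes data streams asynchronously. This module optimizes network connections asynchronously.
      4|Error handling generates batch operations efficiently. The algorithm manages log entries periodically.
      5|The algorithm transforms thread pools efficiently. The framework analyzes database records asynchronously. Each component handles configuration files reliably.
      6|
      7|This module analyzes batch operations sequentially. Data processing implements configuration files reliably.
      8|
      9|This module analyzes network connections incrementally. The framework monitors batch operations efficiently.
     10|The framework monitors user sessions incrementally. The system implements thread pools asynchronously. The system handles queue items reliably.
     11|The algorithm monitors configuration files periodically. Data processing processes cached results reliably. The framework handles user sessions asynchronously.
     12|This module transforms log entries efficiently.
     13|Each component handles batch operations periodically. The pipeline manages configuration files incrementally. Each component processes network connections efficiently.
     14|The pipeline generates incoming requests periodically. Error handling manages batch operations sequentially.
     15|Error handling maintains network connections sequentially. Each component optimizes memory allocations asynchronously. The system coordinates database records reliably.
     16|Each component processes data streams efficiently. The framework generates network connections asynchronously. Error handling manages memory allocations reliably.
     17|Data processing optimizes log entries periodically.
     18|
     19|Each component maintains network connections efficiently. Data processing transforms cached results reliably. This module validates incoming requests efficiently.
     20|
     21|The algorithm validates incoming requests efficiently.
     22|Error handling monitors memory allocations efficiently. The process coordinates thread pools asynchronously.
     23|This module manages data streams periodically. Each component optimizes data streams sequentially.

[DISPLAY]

                                               
                                               
                                               
                             ┏━━━━━━━━━━━━━━━━━
                             ┃ FileViewer      
                             ┠─────────────────
                             ┃                 
                             ┃Data processing h
                             ┃This module proce
                             ┃Error handling ge
                             ┃The algorithm tra
                             ┃                 
                             ┃This module analy
━━━━━━━━━━━━━━━━━━━━━━━━━━━━━┗━━━━━━━━━━━━━━━━━
Terminal                             ┃         
─────────────────────────────────────┨         
 python -c "print(len('hello'))"     ┃         
                                     ┃         


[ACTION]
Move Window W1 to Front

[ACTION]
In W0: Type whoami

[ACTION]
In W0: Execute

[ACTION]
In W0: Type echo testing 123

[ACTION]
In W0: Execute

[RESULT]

                                               
                                               
                                               
                             ┏━━━━━━━━━━━━━━━━━
                             ┃ FileViewer      
                             ┠─────────────────
                             ┃                 
                             ┃Data processing h
                             ┃This module proce
                             ┃Error handling ge
                             ┃The algorithm tra
                             ┃                 
                             ┃This module analy
━━━━━━━━━━━━━━━━━━━━━━━━━━━━━┗━━━━━━━━━━━━━━━━━
Terminal                             ┃         
─────────────────────────────────────┨         
 ls -la                              ┃         
rw-r--r--  1 user group     3118 Mar ┃         
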